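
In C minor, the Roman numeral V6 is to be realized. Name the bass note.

B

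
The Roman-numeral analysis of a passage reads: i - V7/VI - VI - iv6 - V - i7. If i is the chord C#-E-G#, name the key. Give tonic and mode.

C# minor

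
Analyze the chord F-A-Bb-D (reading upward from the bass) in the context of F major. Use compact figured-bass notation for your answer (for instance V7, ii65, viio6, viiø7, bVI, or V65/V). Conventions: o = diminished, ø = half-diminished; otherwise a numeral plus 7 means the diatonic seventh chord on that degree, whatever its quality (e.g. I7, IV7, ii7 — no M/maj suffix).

Stacked in thirds the chord is Bb-D-F-A: a major seventh chord on Bb.
Bb is scale degree 4 in F major, and a major seventh chord on that degree is written IV7.
With F in the bass the chord is in second inversion, so the figured bass is 43.

IV43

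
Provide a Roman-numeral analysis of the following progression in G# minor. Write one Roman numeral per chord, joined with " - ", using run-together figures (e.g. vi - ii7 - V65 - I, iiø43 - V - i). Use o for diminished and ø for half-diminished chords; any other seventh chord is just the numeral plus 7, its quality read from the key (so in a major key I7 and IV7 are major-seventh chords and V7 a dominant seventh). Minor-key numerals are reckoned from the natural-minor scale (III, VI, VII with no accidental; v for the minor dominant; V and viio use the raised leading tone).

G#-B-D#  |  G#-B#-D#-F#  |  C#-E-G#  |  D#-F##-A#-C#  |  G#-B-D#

G#-B-D#: root G# is the tonic; minor triad there is i.
G#-B#-D#-F#: chromatic; G# is V of iv, so V7/iv.
C#-E-G# has root C#, degree 4 in G# minor, so iv.
D#-F##-A#-C# has root D#, degree 5 in G# minor, so V7.
G#-B-D# has root G#, degree 1 in G# minor, so i.

i - V7/iv - iv - V7 - i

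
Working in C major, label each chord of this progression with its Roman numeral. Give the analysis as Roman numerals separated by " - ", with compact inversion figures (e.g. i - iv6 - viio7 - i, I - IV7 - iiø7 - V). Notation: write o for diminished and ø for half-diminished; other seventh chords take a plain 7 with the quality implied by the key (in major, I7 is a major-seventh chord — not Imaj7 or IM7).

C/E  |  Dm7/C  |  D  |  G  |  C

C/E: root C is the tonic; major triad there is I6.
Dm7/C: minor seventh chord on D = scale degree 2 → ii42.
D: chromatic; D is V of V, so V/V.
G has root G, degree 5 in C major, so V.
C: root C is the tonic; major triad there is I.

I6 - ii42 - V/V - V - I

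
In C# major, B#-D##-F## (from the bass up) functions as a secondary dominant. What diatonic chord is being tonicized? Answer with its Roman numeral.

iii

The chord is a major triad on B#.
A dominant resolves down a perfect fifth: B# → E#. In C# major, E# is scale degree 3, i.e. iii.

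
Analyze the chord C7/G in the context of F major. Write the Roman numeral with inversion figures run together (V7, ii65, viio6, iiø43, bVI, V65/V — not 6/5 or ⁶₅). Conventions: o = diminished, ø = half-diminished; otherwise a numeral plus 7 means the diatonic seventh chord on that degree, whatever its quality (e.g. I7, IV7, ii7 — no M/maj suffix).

V43

Stacked in thirds the chord is C-E-G-Bb: a dominant seventh chord on C.
C is scale degree 5 in F major, and a dominant seventh chord on that degree is written V7.
With G in the bass the chord is in second inversion, so the figured bass is 43.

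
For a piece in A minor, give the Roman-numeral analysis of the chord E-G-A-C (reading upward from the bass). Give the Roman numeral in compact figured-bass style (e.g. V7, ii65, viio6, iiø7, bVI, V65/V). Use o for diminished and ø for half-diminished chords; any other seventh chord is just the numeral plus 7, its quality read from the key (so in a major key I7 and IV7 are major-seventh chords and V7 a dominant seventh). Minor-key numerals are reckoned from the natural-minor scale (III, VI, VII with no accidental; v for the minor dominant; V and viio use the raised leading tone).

Stacked in thirds the chord is A-C-E-G: a minor seventh chord on A.
A is scale degree 1 in A minor, and a minor seventh chord on that degree is written i7.
With E in the bass the chord is in second inversion, so the figured bass is 43.

i43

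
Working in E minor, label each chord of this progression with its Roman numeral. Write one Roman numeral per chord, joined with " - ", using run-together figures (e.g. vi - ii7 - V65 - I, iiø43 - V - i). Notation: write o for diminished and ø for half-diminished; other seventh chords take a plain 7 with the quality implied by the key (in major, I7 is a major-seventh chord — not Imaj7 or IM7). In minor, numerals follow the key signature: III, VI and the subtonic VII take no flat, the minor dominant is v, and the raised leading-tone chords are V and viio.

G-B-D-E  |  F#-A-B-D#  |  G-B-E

G-B-D-E: minor seventh chord on E = scale degree 1 → i65.
F#-A-B-D#: root B is the dominant; dominant seventh chord there is V43.
G-B-E has root E, degree 1 in E minor, so i6.

i65 - V43 - i6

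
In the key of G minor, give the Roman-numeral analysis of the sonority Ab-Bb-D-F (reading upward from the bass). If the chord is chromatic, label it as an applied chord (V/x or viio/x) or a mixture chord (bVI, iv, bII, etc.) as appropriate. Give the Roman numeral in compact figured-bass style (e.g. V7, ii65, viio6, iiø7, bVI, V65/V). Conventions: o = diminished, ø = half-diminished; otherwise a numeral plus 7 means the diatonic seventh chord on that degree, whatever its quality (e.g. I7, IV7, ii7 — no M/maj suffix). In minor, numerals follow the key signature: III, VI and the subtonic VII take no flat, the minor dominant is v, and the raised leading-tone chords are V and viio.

V42/VI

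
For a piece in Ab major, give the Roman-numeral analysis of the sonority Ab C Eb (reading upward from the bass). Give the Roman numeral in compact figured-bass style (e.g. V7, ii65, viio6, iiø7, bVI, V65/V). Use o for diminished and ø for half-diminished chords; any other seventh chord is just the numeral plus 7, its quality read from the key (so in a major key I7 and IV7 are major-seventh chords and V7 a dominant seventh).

I

Stacked in thirds the chord is Ab-C-Eb: a major triad on Ab.
Ab is scale degree 1 in Ab major, and a major triad on that degree is written I.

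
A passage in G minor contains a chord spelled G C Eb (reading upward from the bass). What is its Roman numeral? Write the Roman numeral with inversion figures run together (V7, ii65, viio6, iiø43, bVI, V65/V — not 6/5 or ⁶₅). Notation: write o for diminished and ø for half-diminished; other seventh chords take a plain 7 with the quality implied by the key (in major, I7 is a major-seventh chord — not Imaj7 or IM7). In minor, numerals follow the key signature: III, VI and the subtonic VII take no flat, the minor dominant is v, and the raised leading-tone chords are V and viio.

iv64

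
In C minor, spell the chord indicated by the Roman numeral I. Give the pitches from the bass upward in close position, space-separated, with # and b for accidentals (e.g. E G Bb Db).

Scale degree 1 in C minor is C; here the chord built on it is altered to a major triad. I is the major tonic (Picardy third), borrowed from the parallel major.
So the chord is C-E-G, a major triad.

C E G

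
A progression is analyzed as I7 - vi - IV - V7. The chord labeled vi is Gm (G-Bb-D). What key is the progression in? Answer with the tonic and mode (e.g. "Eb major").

Bb major

vi is given as G-Bb-D — a minor triad with root G.
vi on G implies G is the submediant; that puts the tonic at Bb, and the lowercase numeral fits major mode.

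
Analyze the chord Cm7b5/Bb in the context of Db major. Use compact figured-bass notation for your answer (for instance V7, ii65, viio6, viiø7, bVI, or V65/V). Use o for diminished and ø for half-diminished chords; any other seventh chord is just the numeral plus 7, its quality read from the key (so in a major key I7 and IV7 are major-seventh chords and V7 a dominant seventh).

viiø42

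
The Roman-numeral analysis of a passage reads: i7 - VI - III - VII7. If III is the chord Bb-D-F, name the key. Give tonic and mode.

The chord Bb is a major triad rooted on Bb; its label is III.
III on Bb implies Bb is the mediant; that puts the tonic at G, and the uppercase numeral fits minor mode.

G minor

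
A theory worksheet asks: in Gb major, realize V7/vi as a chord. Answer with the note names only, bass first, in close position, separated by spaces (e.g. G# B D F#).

Bb D F Ab

The slash means an applied dominant: we want the dominant of vi. In Gb major, vi is Eb minor, and its dominant is built on Bb.
Building a dominant seventh chord on Bb gives Bb-D-F-Ab.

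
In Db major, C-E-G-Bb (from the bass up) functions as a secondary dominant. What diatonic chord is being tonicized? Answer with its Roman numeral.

iii

The chord is a dominant seventh chord on C.
A dominant resolves down a perfect fifth: C → F. In Db major, F is scale degree 3, i.e. iii.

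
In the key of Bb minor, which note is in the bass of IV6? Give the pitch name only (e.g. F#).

IV in Bb minor has root Eb; the chord is Eb-G-Bb.
The figure 6 means first inversion — the third is in the bass.

G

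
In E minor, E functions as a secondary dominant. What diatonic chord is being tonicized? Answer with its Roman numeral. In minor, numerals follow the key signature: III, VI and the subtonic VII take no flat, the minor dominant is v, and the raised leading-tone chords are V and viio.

iv

The chord is a major triad on E.
A dominant resolves down a perfect fifth: E → A. In E minor, A is scale degree 4, i.e. iv.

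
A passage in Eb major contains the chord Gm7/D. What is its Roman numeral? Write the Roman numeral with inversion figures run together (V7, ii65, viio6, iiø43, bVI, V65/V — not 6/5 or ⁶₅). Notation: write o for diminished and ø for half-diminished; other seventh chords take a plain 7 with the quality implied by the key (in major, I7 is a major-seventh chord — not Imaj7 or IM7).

iii43

The pitches G-Bb-D-F form a minor seventh chord rooted on G.
In Eb major, G is the mediant; the diatonic minor seventh chord there is iii7.
With D in the bass the chord is in second inversion, so the figured bass is 43.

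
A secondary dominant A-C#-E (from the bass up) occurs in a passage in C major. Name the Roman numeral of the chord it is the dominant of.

The chord is a major triad on A.
A dominant resolves down a perfect fifth: A → D. In C major, D is scale degree 2, i.e. ii.

ii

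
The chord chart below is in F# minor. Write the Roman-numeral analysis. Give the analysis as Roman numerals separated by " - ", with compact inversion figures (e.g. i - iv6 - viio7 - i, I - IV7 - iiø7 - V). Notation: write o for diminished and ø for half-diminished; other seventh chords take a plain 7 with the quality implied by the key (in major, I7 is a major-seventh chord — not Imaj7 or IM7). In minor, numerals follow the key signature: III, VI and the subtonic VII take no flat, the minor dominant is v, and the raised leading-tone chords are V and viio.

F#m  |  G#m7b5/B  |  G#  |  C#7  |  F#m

i - iiø65 - V/V - V7 - i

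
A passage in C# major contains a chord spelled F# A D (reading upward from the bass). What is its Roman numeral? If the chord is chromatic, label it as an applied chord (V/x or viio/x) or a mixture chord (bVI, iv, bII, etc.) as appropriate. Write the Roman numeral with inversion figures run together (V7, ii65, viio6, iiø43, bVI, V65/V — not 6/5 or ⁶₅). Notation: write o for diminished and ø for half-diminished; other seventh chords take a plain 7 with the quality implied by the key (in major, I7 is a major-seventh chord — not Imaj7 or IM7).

bII6

Stacked in thirds the chord is D-F#-A: a major triad on D.
D is the lowered second degree of C# major (diatonic 2 would be D#). This is the Neapolitan sixth — a major triad on the lowered second degree, here in its customary first inversion.
With F# in the bass the chord is in first inversion, so the figured bass is 6.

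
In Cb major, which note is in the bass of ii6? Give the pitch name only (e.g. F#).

ii in Cb major has root Db; the chord is Db-Fb-Ab.
The figure 6 means first inversion — the third is in the bass.

Fb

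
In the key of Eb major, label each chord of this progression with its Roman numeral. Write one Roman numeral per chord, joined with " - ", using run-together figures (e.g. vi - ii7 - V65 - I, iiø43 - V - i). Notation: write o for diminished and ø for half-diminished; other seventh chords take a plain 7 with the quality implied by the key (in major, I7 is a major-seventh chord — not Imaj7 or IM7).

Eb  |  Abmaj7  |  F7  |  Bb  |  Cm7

I - IV7 - V7/V - V - vi7

Eb: root Eb is the tonic; major triad there is I.
Abmaj7 has root Ab, degree 4 in Eb major, so IV7.
F7: a dominant seventh chord on F, the applied dominant of V → V7/V.
Bb: major triad on Bb = scale degree 5 → V.
Cm7 has root C, degree 6 in Eb major, so vi7.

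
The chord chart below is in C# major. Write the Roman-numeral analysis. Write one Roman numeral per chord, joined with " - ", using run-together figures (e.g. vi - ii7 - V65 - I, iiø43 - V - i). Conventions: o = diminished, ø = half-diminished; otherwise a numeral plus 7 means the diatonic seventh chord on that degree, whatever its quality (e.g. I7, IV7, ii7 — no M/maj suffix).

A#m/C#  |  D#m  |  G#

A#m/C#: minor triad on A# = scale degree 6 → vi6.
D#m: root D# is the supertonic; minor triad there is ii.
G#: major triad on G# = scale degree 5 → V.

vi6 - ii - V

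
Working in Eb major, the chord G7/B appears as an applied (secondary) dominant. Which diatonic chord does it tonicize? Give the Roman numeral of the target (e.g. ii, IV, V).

vi

The chord is a dominant seventh chord on G.
A dominant resolves down a perfect fifth: G → C. In Eb major, C is scale degree 6, i.e. vi.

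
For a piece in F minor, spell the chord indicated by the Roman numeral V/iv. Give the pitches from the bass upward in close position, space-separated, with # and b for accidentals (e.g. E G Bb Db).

F A C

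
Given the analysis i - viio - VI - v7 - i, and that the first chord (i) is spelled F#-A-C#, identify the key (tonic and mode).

The chord F#m is a minor triad rooted on F#; its label is i.
If F# is scale degree 1 and the mode makes that degree carry a minor triad, the tonic is F# and the mode is minor.

F# minor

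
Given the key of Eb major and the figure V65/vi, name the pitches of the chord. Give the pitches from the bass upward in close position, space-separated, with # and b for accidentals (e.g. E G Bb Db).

B D F G

V65/vi is a secondary dominant — the dominant seventh of vi. vi in Eb major is C, so the applied chord's root is G, a perfect fifth above.
Building a dominant seventh chord on G gives G-B-D-F.
The figured bass 65 indicates first inversion, placing the third (B) in the bass: B-D-F-G.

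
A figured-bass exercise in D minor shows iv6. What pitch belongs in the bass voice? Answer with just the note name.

Bb

iv in D minor has root G; the chord is G-Bb-D.
The figure 6 means first inversion — the third is in the bass.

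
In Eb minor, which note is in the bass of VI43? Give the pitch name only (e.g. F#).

VI in Eb minor has root Cb; the chord is Cb-Eb-Gb-Bb.
The figure 43 means second inversion — the fifth is in the bass.

Gb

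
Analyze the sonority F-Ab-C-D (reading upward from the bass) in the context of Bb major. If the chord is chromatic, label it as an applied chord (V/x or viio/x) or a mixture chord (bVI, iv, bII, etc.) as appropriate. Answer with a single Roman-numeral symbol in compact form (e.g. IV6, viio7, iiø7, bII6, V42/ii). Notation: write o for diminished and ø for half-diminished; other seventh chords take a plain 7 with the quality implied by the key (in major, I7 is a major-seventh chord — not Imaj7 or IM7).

viiø65/IV

The pitches D-F-Ab-C form a half-diminished seventh chord rooted on D.
D sits a half step below Eb (IV in Bb major); a diminished chord there is the applied leading-tone chord of IV.
With F in the bass the chord is in first inversion, so the figured bass is 65.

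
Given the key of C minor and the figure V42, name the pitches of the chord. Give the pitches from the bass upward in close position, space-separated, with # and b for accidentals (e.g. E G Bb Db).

In C minor, the fifth degree is G. The dominant is major (leading tone raised), so V is a dominant seventh chord.
Stacking thirds from G gives G-B-D-F.
The figured bass 42 indicates third inversion, placing the seventh (F) in the bass: F-G-B-D.

F G B D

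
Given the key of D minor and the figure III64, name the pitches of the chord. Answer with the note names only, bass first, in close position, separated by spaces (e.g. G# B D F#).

C F A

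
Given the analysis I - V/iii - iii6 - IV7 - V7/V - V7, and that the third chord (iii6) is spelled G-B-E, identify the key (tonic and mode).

C major

The chord Em/G is a minor triad rooted on E; its label is iii6.
Counting down 2 scale steps from E places the tonic on C; a minor triad on degree 3 is diatonic only in major.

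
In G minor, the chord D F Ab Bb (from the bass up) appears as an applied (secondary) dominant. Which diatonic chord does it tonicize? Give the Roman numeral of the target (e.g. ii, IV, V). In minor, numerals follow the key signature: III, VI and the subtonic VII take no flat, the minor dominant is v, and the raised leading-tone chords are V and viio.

VI

The chord is a dominant seventh chord on Bb.
A dominant resolves down a perfect fifth: Bb → Eb. In G minor, Eb is scale degree 6, i.e. VI.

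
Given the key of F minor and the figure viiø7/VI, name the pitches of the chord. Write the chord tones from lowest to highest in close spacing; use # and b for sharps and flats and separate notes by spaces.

C Eb Gb Bb

viiø7/VI is a secondary leading-tone chord. The target VI is Db in F minor; the applied chord is rooted a semitone below, on C.
Building a half-diminished seventh chord on C gives C-Eb-Gb-Bb.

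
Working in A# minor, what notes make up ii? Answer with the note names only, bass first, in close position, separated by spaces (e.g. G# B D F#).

B# D# F##

ii is the minor supertonic, borrowed from the parallel major (the Dorian ii). In A# minor that root is B#.
So the chord is B#-D#-F##, a minor triad.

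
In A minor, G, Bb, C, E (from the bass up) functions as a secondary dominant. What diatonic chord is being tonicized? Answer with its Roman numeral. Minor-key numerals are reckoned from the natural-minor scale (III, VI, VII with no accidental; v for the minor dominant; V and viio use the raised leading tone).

VI

The chord is a dominant seventh chord on C.
A dominant resolves down a perfect fifth: C → F. In A minor, F is scale degree 6, i.e. VI.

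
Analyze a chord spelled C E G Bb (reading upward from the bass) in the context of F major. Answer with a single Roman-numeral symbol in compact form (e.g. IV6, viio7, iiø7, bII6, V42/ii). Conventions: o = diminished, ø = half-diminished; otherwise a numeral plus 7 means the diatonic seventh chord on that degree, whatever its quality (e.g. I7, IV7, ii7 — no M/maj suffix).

Stacked in thirds the chord is C-E-G-Bb: a dominant seventh chord on C.
In F major, C is the dominant; the diatonic dominant seventh chord there is V7.

V7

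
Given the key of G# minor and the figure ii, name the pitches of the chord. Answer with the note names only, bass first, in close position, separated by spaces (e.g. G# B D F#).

A# C# E#

ii is the minor supertonic, borrowed from the parallel major (the Dorian ii). In G# minor that root is A#.
So the chord is A#-C#-E#, a minor triad.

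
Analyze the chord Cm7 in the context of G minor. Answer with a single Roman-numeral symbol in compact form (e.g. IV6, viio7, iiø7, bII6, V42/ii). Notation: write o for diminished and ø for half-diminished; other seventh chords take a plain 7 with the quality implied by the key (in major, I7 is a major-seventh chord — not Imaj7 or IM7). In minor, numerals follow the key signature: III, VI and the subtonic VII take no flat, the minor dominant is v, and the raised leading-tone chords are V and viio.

iv7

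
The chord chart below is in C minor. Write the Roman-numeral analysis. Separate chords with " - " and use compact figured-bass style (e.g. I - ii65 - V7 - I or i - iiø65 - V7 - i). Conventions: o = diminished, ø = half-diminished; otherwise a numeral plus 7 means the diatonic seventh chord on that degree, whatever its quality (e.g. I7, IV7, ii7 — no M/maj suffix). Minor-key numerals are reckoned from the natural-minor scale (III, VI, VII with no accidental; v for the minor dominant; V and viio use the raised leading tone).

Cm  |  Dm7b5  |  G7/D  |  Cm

Cm: minor triad on C = scale degree 1 → i.
Dm7b5: half-diminished seventh chord on D = scale degree 2 → iiø7.
G7/D: dominant seventh chord on G = scale degree 5 → V43.
Cm: minor triad on C = scale degree 1 → i.

i - iiø7 - V43 - i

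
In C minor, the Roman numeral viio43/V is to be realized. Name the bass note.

The applied chord viio43/V is rooted on F#: F#-A-C-Eb.
The figure 43 means second inversion — the fifth is in the bass.

C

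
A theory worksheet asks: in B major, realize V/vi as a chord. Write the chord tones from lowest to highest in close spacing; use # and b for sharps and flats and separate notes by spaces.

D# F## A#

The slash means an applied dominant: we want the dominant of vi. In B major, vi is G# minor, and its dominant is built on D#.
Building a major triad on D# gives D#-F##-A#.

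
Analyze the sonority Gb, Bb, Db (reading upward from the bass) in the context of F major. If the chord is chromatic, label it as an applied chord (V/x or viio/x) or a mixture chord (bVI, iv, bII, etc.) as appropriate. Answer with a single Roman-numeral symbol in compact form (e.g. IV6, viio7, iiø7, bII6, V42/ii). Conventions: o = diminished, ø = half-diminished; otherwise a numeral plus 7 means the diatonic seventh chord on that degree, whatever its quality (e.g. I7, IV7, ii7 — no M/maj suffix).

bII

Stacked in thirds the chord is Gb-Bb-Db: a major triad on Gb.
Gb is the lowered second degree of F major (diatonic 2 would be G). This is the Neapolitan chord — a major triad on the lowered second degree.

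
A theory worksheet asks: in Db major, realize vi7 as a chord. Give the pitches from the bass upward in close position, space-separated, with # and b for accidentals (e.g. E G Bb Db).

Bb Db F Ab

The numeral's case and figure indicate a minor seventh chord. In Db major its root, the sixth degree, is Bb.
That chord is spelled Bb-Db-F-Ab.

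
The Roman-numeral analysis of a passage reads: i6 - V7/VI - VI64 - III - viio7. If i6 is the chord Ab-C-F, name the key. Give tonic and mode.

F minor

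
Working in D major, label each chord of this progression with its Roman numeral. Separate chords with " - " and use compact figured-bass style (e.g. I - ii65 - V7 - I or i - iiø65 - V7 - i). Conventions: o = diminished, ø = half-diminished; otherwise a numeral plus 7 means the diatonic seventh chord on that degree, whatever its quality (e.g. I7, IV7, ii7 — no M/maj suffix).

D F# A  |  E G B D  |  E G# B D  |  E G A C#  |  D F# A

D-F#-A has root D, degree 1 in D major, so I.
E-G-B-D: root E is the supertonic; minor seventh chord there is ii7.
E-G#-B-D: chromatic; E is V of V, so V7/V.
E-G-A-C# has root A, degree 5 in D major, so V43.
D-F#-A: root D is the tonic; major triad there is I.

I - ii7 - V7/V - V43 - I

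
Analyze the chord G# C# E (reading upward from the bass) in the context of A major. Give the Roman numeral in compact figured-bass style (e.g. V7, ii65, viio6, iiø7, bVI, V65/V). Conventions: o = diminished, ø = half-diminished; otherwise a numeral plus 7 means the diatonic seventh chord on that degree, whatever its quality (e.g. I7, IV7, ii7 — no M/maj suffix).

Stacked in thirds the chord is C#-E-G#: a minor triad on C#.
C# is scale degree 3 in A major, and a minor triad on that degree is written iii.
With G# in the bass the chord is in second inversion, so the figured bass is 64.

iii64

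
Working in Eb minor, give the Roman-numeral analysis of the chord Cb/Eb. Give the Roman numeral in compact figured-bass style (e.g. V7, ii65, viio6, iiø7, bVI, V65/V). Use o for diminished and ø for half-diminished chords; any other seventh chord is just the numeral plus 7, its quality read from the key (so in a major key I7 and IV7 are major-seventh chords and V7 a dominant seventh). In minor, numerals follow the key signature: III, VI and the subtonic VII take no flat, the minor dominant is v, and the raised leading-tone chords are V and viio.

Stacked in thirds the chord is Cb-Eb-Gb: a major triad on Cb.
Cb is scale degree 6 in Eb minor, and a major triad on that degree is written VI.
With Eb in the bass the chord is in first inversion, so the figured bass is 6.

VI6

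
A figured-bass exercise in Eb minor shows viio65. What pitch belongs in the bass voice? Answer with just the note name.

viio in Eb minor has root D; the chord is D-F-Ab-Cb.
The figure 65 means first inversion — the third is in the bass.

F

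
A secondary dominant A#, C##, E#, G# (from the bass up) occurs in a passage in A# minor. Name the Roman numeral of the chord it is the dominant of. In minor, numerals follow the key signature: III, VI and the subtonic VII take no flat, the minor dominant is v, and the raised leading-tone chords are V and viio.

iv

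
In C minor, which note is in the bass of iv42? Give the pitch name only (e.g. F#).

Eb

iv in C minor has root F; the chord is F-Ab-C-Eb.
The figure 42 means third inversion — the seventh is in the bass.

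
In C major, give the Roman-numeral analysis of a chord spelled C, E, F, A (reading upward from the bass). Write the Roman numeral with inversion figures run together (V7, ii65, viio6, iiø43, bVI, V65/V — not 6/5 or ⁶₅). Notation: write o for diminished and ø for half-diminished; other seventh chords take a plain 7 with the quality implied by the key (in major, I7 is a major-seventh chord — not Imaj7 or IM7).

The pitches F-A-C-E form a major seventh chord rooted on F.
F is scale degree 4 in C major, and a major seventh chord on that degree is written IV7.
With C in the bass the chord is in second inversion, so the figured bass is 43.

IV43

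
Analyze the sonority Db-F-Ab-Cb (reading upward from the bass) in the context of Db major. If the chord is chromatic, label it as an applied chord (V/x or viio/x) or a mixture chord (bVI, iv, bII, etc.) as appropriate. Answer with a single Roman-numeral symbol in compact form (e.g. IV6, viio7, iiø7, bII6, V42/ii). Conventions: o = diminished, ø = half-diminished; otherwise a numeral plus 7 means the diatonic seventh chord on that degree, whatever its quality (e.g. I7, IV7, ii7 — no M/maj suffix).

Stacked in thirds the chord is Db-F-Ab-Cb: a dominant seventh chord on Db.
Db is not a diatonic chord root with this quality in Db major, but it lies a perfect fifth above Gb (IV), so the chord functions as an applied dominant of IV.

V7/IV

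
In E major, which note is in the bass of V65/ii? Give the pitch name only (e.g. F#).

The applied chord V65/ii is rooted on C#: C#-E#-G#-B.
The figure 65 means first inversion — the third is in the bass.

E#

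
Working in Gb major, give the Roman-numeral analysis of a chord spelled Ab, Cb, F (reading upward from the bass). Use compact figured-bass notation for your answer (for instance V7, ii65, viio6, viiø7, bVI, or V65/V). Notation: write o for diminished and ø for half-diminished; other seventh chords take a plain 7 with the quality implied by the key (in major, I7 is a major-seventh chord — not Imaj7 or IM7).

viio6

Stacked in thirds the chord is F-Ab-Cb: a diminished triad on F.
F is scale degree 7 in Gb major, and a diminished triad on that degree is written viio.
With Ab in the bass the chord is in first inversion, so the figured bass is 6.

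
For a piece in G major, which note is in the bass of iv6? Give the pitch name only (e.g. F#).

Eb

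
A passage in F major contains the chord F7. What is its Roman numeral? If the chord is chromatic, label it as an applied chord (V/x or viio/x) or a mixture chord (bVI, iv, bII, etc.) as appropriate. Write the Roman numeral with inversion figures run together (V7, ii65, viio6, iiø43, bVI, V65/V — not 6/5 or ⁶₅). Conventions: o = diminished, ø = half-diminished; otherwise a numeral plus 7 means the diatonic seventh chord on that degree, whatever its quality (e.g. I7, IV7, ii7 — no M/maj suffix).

V7/IV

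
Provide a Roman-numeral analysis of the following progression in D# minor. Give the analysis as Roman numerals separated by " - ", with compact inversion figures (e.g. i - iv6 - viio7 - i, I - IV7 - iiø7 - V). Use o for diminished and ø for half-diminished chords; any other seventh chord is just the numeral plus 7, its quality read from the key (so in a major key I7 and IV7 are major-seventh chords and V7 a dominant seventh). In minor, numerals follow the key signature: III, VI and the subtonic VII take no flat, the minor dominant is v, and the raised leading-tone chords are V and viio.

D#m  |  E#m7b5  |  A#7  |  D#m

D#m: root D# is the tonic; minor triad there is i.
E#m7b5: half-diminished seventh chord on E# = scale degree 2 → iiø7.
A#7 has root A#, degree 5 in D# minor, so V7.
D#m: minor triad on D# = scale degree 1 → i.

i - iiø7 - V7 - i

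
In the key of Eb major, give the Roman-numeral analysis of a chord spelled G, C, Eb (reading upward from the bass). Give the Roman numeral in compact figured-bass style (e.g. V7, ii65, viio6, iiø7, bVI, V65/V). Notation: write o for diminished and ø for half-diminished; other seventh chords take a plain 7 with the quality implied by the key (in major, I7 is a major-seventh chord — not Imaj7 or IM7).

vi64

Stacked in thirds the chord is C-Eb-G: a minor triad on C.
In Eb major, C is the submediant; the diatonic minor triad there is vi.
With G in the bass the chord is in second inversion, so the figured bass is 64.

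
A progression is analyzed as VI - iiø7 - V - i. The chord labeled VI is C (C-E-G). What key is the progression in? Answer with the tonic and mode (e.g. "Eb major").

VI is given as C-E-G — a major triad with root C.
VI on C implies C is the submediant; that puts the tonic at E, and the uppercase numeral fits minor mode.

E minor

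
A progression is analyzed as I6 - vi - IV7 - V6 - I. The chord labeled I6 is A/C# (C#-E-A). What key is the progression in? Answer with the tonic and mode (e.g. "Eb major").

A major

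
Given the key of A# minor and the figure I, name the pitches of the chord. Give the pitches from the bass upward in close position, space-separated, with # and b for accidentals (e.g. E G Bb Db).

I is the major tonic (Picardy third), borrowed from the parallel major. In A# minor that root is A#.
So the chord is A#-C##-E#, a major triad.

A# C## E#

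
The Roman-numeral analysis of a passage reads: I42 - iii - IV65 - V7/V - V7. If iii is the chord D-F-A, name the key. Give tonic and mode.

Bb major

The chord Dm is a minor triad rooted on D; its label is iii.
iii on D implies D is the mediant; that puts the tonic at Bb, and the lowercase numeral fits major mode.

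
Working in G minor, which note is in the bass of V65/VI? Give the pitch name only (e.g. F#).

The applied chord V65/VI is rooted on Bb: Bb-D-F-Ab.
The figure 65 means first inversion — the third is in the bass.

D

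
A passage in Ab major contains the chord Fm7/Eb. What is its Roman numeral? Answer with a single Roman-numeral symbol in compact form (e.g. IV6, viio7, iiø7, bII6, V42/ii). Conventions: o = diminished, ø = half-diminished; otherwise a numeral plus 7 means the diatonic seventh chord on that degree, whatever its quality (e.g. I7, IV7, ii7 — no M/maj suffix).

vi42

Stacked in thirds the chord is F-Ab-C-Eb: a minor seventh chord on F.
F is scale degree 6 in Ab major, and a minor seventh chord on that degree is written vi7.
With Eb in the bass the chord is in third inversion, so the figured bass is 42.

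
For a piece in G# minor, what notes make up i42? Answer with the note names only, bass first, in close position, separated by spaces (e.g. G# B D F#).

F# G# B D#

In G# minor, the tonic is G#, and the diatonic chord built there is a minor seventh chord.
Stacking thirds from G# gives G#-B-D#-F#.
The figured bass 42 indicates third inversion, placing the seventh (F#) in the bass: F#-G#-B-D#.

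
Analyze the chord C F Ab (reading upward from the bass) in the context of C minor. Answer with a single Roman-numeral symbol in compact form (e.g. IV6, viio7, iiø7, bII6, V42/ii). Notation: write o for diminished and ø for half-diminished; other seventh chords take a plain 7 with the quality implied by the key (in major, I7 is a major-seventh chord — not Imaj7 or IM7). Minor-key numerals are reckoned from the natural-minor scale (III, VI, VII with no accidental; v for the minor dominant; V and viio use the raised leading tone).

Stacked in thirds the chord is F-Ab-C: a minor triad on F.
F is scale degree 4 in C minor, and a minor triad on that degree is written iv.
With C in the bass the chord is in second inversion, so the figured bass is 64.

iv64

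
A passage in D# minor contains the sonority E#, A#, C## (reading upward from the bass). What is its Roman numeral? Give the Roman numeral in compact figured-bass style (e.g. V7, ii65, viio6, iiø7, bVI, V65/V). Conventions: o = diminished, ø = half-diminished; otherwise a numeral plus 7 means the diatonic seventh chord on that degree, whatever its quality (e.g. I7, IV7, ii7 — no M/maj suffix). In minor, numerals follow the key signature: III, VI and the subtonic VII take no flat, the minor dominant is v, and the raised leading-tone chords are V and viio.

V64

Stacked in thirds the chord is A#-C##-E#: a major triad on A#.
In D# minor, A# is the dominant; the diatonic major triad there is V.
With E# in the bass the chord is in second inversion, so the figured bass is 64.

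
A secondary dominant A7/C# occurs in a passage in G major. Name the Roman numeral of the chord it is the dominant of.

The chord is a dominant seventh chord on A.
A dominant resolves down a perfect fifth: A → D. In G major, D is scale degree 5, i.e. V.

V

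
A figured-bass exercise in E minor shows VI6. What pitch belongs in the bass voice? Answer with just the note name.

VI in E minor has root C; the chord is C-E-G.
The figure 6 means first inversion — the third is in the bass.

E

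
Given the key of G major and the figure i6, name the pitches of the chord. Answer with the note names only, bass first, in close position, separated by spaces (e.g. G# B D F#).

Bb D G

i6 is the minor tonic, borrowed from the parallel minor. In G major that root is G.
So the chord is G-Bb-D.
With the 6 figure the chord is in first inversion; from the bass Bb upward in close position it reads Bb-D-G.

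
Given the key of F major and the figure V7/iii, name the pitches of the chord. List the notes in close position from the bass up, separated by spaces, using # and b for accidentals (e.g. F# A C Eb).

V7/iii is a secondary dominant — the dominant seventh of iii. iii in F major is A, so the applied chord's root is E, a perfect fifth above.
Building a dominant seventh chord on E gives E-G#-B-D.

E G# B D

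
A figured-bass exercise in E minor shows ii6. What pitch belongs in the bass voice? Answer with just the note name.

ii in E minor has root F#; the chord is F#-A-C#.
The figure 6 means first inversion — the third is in the bass.

A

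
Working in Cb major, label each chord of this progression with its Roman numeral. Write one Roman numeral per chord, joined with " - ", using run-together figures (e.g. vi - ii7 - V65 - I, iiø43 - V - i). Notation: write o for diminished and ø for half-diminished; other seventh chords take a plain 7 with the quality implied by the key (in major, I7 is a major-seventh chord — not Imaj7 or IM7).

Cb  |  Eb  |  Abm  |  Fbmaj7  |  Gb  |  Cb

I - V/vi - vi - IV7 - V - I

Cb: root Cb is the tonic; major triad there is I.
Eb is the secondary dominant of vi (major triad on Eb): V/vi.
Abm has root Ab, degree 6 in Cb major, so vi.
Fbmaj7: major seventh chord on Fb = scale degree 4 → IV7.
Gb: root Gb is the dominant; major triad there is V.
Cb: root Cb is the tonic; major triad there is I.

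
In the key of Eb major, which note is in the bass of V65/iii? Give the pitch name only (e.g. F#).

F#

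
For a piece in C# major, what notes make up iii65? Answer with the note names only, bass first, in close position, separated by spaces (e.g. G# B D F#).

G# B# D# E#

In C# major, the mediant is E#, and the diatonic chord built there is a minor seventh chord.
That chord is spelled E#-G#-B#-D#.
With the 65 figure the chord is in first inversion; from the bass G# upward in close position it reads G#-B#-D#-E#.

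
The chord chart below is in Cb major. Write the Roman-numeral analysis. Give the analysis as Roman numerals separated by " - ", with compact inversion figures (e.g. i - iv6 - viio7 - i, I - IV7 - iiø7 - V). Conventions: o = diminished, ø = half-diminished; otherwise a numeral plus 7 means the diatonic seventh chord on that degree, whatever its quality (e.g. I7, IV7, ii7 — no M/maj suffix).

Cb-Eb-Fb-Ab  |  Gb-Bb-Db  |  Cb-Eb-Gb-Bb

IV43 - V - I7

Cb-Eb-Fb-Ab: major seventh chord on Fb = scale degree 4 → IV43.
Gb-Bb-Db has root Gb, degree 5 in Cb major, so V.
Cb-Eb-Gb-Bb: root Cb is the tonic; major seventh chord there is I7.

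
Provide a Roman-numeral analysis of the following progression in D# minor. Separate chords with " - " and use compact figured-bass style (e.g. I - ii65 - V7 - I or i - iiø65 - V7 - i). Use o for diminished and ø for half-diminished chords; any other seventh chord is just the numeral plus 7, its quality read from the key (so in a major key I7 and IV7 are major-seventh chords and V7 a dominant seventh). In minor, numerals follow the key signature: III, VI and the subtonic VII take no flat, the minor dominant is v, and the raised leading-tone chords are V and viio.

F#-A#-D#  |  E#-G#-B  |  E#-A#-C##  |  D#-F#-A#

i6 - iio - V64 - i

F#-A#-D# has root D#, degree 1 in D# minor, so i6.
E#-G#-B: diminished triad on E# = scale degree 2 → iio.
E#-A#-C##: major triad on A# = scale degree 5 → V64.
D#-F#-A# has root D#, degree 1 in D# minor, so i.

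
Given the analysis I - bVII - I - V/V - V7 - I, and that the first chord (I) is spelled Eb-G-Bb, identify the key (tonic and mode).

The chord Eb is a major triad rooted on Eb; its label is I.
If Eb is scale degree 1 and the mode makes that degree carry a major triad, the tonic is Eb and the mode is major.

Eb major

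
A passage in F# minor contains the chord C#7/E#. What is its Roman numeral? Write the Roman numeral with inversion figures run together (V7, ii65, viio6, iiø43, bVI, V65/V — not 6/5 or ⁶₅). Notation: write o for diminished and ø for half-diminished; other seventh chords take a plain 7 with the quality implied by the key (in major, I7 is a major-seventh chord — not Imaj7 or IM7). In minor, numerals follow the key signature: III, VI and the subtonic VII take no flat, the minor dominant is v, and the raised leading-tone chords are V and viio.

V65

The pitches C#-E#-G#-B form a dominant seventh chord rooted on C#.
C# is scale degree 5 in F# minor, and a dominant seventh chord on that degree is written V7.
With E# in the bass the chord is in first inversion, so the figured bass is 65.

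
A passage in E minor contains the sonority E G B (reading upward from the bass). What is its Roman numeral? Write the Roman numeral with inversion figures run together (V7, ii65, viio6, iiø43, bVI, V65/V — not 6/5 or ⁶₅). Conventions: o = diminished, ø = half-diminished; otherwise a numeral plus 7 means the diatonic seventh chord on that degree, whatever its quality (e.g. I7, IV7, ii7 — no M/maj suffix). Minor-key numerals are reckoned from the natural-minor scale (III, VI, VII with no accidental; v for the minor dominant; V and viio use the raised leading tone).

The pitches E-G-B form a minor triad rooted on E.
In E minor, E is the tonic; the diatonic minor triad there is i.

i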